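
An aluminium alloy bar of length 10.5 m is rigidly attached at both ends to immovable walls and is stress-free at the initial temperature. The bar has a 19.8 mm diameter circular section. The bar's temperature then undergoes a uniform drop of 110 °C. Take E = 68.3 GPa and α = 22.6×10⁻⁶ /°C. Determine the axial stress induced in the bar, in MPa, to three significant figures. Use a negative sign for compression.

170 MPa

Free thermal expansion αLΔT = 22.6e-6 · 10500 · -110 = -26.1 mm.
The walls impose strain ε = −(-26.1)/10500 = 2.4860e-03; σ = Eε = 68300 · 2.4860e-03 = 169.8 MPa.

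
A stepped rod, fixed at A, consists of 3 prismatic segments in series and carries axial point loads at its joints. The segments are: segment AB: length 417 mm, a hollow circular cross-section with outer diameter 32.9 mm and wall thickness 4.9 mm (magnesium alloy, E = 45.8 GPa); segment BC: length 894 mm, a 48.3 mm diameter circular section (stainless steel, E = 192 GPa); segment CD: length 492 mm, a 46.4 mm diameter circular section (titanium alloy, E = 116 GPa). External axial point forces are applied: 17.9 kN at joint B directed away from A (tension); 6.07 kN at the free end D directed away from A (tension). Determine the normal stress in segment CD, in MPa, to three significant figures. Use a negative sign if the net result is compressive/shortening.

3.59 MPa

Internal axial forces (sectioning from the free end, tension +): N_CD = 6.07 kN, N_BC = 6.07 kN, N_AB = 23.97 kN.
A_CD = 1691 mm².
σ_CD = N_CD/A_CD = 6070/1691 = 3.59 MPa.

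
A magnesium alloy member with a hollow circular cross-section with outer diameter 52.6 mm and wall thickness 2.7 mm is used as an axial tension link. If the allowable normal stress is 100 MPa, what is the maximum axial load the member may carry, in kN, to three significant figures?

42.3 kN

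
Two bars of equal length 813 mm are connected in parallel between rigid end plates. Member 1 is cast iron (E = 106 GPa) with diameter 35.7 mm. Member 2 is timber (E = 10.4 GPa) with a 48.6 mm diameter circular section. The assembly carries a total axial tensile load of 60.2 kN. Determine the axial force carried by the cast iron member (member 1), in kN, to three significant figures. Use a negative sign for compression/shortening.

A_1 = 1001 mm².
A_2 = 1855 mm².
Equal strain + equilibrium ⇒ each member carries load in proportion to AE: A₁E₁ = 106100000 N, A₂E₂ = 19290000 N, ΣAE = 125400000 N.
F₁ = P·A₁E₁/ΣAE = 60200·106100000/125400000 = 50940 N.

50.9 kN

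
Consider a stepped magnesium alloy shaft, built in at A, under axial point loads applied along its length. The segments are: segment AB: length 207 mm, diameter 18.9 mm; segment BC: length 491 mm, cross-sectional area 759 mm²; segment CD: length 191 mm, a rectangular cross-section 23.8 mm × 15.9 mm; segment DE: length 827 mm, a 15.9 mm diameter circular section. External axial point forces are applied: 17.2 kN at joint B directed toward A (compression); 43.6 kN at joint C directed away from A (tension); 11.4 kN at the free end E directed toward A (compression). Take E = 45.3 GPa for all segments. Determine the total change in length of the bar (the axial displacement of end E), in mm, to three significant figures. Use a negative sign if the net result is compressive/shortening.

Internal axial forces (sectioning from the free end, tension +): N_DE = -11.4 kN, N_CD = -11.4 kN, N_BC = 32.2 kN, N_AB = 15 kN.
A_AB = 280.6 mm².
A_CD = 378.4 mm².
A_DE = 198.6 mm².
δ_AB = 15000·207/(280.6·45300) = 0.2443 mm
δ_BC = 32200·491/(759·45300) = 0.4598 mm
δ_CD = -11400·191/(378.4·45300) = -0.127 mm
δ_DE = -11400·827/(198.6·45300) = -1.048 mm
δ = Σδ_i = -0.471 mm.

-0.471 mm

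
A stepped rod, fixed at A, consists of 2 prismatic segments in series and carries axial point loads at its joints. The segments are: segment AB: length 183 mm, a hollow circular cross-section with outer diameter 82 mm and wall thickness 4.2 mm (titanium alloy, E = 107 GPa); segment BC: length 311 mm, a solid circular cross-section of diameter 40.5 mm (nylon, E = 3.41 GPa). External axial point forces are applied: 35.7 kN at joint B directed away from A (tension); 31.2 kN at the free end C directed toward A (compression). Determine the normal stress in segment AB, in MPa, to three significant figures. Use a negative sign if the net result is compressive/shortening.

4.38 MPa

Internal axial forces (sectioning from the free end, tension +): N_BC = -31.2 kN, N_AB = 4.5 kN.
A_AB = 1027 mm².
σ_AB = N_AB/A_AB = 4500/1027 = 4.384 MPa.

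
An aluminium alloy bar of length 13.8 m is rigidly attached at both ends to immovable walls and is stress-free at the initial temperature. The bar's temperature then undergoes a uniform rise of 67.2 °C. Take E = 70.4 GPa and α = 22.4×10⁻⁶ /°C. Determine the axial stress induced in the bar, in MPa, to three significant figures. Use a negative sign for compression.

-106 MPa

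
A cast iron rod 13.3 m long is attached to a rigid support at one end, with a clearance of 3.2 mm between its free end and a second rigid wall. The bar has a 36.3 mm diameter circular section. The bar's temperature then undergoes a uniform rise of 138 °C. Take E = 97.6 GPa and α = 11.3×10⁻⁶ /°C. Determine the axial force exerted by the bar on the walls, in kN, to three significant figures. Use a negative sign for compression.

-133 kN

Free thermal expansion αLΔT = 11.3e-6 · 13300 · 138 = 20.74 mm.
The walls engage after the gap closes; constrained expansion = 20.74 − 3.2 = 17.54 mm.
The walls impose strain ε = −(17.54)/13300 = -1.3188e-03; σ = Eε = 97600 · -1.3188e-03 = -128.7 MPa.
Wall reaction R = σ·A = -128.7·1035 = -133200 N = -133.2 kN.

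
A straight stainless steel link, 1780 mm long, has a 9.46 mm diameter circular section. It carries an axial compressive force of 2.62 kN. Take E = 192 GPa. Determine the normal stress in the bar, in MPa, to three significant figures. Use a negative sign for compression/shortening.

-37.3 MPa

A = 70.29 mm².
σ = N/A = -2620/70.29 = -37.28 MPa.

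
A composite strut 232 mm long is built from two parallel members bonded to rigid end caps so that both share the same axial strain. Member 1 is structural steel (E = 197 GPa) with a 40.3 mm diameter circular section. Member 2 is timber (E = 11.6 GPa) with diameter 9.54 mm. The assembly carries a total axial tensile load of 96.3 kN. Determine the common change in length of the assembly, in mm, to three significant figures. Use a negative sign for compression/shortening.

A_1 = 1276 mm².
A_2 = 71.48 mm².
Equal strain + equilibrium ⇒ each member carries load in proportion to AE: A₁E₁ = 251300000 N, A₂E₂ = 829200 N, ΣAE = 252100000 N.
δ = PL/ΣAE = 96300·232/252100000 = 0.08862 mm.

0.0886 mm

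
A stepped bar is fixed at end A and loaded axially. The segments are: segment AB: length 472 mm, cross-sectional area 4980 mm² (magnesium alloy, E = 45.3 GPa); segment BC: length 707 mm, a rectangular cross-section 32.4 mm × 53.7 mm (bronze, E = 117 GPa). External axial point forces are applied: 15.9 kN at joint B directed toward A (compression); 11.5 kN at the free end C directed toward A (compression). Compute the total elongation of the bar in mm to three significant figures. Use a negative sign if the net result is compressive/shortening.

-0.0973 mm

Internal axial forces (sectioning from the free end, tension +): N_BC = -11.5 kN, N_AB = -27.4 kN.
A_BC = 1740 mm².
δ_AB = -27400·472/(4980·45300) = -0.05733 mm
δ_BC = -11500·707/(1740·117000) = -0.03994 mm
δ = Σδ_i = -0.09727 mm.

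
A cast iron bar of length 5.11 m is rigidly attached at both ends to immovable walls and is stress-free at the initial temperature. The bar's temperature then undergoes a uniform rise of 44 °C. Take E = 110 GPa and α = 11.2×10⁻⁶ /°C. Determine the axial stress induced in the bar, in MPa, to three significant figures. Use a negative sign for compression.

-54.2 MPa

Free thermal expansion αLΔT = 11.2e-6 · 5110 · 44 = 2.518 mm.
The walls impose strain ε = −(2.518)/5110 = -4.9280e-04; σ = Eε = 110000 · -4.9280e-04 = -54.21 MPa.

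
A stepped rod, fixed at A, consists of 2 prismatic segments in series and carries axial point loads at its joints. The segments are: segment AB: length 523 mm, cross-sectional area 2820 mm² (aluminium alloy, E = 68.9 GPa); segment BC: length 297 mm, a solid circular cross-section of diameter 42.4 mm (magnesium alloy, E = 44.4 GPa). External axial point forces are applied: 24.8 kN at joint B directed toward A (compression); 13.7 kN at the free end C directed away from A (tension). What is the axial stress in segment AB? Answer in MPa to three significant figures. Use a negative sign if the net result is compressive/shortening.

Internal axial forces (sectioning from the free end, tension +): N_BC = 13.7 kN, N_AB = -11.1 kN.
σ_AB = N_AB/A_AB = -11100/2820 = -3.936 MPa.

-3.94 MPa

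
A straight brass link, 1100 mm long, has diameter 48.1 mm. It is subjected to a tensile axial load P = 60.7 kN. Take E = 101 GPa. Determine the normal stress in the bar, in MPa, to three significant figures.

33.4 MPa

A = 1817 mm².
σ = N/A = 60700/1817 = 33.4 MPa.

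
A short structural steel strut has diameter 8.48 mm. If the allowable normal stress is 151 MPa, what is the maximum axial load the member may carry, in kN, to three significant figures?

A = 56.48 mm².
P_max = σ_allow · A = 151 · 56.48 = 8528 N = 8.528 kN.

8.53 kN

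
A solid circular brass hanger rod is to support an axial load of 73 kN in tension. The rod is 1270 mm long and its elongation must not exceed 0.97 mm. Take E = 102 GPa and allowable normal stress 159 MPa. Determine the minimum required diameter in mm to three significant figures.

Required area A ≥ P/σ_allow = 73000/159 = 459.1 mm².
For a solid circular section, d ≥ √(4A/π) = 24.18 mm.
Elongation limit: A ≥ PL/(Eδ_allow) = 73000·1270/(102000·0.97) = 937 mm² ⇒ d ≥ 34.54 mm.
The elongation limit governs.

34.5 mm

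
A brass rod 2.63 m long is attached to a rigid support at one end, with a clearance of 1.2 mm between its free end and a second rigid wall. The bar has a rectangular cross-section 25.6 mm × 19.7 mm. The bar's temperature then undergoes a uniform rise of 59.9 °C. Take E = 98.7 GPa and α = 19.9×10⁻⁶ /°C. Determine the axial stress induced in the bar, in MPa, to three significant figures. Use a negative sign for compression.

Free thermal expansion αLΔT = 19.9e-6 · 2630 · 59.9 = 3.135 mm.
The walls engage after the gap closes; constrained expansion = 3.135 − 1.2 = 1.935 mm.
The walls impose strain ε = −(1.935)/2630 = -7.3574e-04; σ = Eε = 98700 · -7.3574e-04 = -72.62 MPa.

-72.6 MPa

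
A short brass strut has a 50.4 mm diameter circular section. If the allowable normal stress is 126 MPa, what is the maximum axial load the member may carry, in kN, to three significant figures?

251 kN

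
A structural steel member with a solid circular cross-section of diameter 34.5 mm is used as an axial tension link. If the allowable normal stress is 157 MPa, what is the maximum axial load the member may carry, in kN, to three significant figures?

A = 934.8 mm².
P_max = σ_allow · A = 157 · 934.8 = 146800 N = 146.8 kN.

147 kN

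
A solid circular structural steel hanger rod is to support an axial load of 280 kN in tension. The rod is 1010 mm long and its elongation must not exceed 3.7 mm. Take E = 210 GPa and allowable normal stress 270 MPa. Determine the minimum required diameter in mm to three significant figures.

36.3 mm

Required area A ≥ P/σ_allow = 280000/270 = 1037 mm².
For a solid circular section, d ≥ √(4A/π) = 36.34 mm.
Elongation limit: A ≥ PL/(Eδ_allow) = 280000·1010/(210000·3.7) = 364 mm² ⇒ d ≥ 21.53 mm.
The stress limit governs.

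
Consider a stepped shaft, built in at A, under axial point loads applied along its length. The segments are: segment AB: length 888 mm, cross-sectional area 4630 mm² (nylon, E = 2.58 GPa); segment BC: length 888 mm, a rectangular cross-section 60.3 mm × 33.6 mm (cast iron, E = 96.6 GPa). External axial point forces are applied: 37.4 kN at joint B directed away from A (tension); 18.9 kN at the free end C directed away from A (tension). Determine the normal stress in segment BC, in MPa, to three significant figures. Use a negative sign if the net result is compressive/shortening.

Internal axial forces (sectioning from the free end, tension +): N_BC = 18.9 kN, N_AB = 56.3 kN.
A_BC = 2026 mm².
σ_BC = N_BC/A_BC = 18900/2026 = 9.328 MPa.

9.33 MPa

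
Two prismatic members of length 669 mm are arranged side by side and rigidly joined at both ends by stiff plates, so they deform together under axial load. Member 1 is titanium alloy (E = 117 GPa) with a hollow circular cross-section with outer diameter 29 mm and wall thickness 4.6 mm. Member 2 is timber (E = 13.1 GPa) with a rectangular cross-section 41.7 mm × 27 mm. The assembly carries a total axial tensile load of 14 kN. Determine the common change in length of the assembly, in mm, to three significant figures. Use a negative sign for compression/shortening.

A_1 = 352.6 mm².
A_2 = 1126 mm².
Equal strain + equilibrium ⇒ each member carries load in proportion to AE: A₁E₁ = 41260000 N, A₂E₂ = 14750000 N, ΣAE = 56000000 N.
δ = PL/ΣAE = 14000·669/56000000 = 0.1672 mm.

0.167 mm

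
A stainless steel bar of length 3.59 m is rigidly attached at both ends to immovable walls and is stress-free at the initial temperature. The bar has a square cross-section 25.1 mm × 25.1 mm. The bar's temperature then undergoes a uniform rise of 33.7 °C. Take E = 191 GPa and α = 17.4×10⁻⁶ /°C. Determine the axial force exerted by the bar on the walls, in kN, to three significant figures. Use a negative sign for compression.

Free thermal expansion αLΔT = 17.4e-6 · 3590 · 33.7 = 2.105 mm.
The walls impose strain ε = −(2.105)/3590 = -5.8638e-04; σ = Eε = 191000 · -5.8638e-04 = -112 MPa.
Wall reaction R = σ·A = -112·630 = -70560 N = -70.56 kN.

-70.6 kN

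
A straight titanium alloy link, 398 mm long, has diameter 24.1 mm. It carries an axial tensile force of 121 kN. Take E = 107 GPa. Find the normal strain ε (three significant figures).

0.00248

A = 456.2 mm².
σ = N/A = 265.3 MPa; ε = σ/E = 265.3/107000 = 2.479e-03.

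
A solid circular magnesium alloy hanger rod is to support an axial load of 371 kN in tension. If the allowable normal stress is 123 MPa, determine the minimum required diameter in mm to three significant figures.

62.0 mm

Required area A ≥ P/σ_allow = 371000/123 = 3016 mm².
For a solid circular section, d ≥ √(4A/π) = 61.97 mm.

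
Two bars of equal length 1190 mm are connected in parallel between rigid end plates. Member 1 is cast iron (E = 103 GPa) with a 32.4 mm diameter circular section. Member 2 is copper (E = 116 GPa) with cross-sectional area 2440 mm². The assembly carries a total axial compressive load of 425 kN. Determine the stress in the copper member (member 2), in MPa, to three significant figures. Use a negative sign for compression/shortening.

A_1 = 824.5 mm².
Equal strain + equilibrium ⇒ each member carries load in proportion to AE: A₁E₁ = 84920000 N, A₂E₂ = 283000000 N, ΣAE = 368000000 N.
σ₂ = P·E₂/ΣAE = -425000·116000/368000000 = -134 MPa.

-134 MPa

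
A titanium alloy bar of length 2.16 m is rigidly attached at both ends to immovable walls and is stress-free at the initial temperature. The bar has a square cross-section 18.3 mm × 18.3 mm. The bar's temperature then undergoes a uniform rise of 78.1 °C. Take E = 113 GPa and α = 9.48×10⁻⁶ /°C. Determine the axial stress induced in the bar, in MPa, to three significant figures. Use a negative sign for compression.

Free thermal expansion αLΔT = 9.48e-6 · 2160 · 78.1 = 1.599 mm.
The walls impose strain ε = −(1.599)/2160 = -7.4039e-04; σ = Eε = 113000 · -7.4039e-04 = -83.66 MPa.

-83.7 MPa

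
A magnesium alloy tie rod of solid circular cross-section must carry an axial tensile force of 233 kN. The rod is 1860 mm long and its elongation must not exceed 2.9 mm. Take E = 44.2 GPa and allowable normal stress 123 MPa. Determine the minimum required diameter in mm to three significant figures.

65.6 mm

Required area A ≥ P/σ_allow = 233000/123 = 1894 mm².
For a solid circular section, d ≥ √(4A/π) = 49.11 mm.
Elongation limit: A ≥ PL/(Eδ_allow) = 233000·1860/(44200·2.9) = 3381 mm² ⇒ d ≥ 65.61 mm.
The elongation limit governs.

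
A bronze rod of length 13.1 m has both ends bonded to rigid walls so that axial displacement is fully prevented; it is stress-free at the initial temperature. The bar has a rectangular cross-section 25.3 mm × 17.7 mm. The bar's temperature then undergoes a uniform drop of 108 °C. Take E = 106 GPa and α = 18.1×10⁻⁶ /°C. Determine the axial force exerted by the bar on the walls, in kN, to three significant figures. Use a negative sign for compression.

92.8 kN

Free thermal expansion αLΔT = 18.1e-6 · 13100 · -108 = -25.61 mm.
The walls impose strain ε = −(-25.61)/13100 = 1.9548e-03; σ = Eε = 106000 · 1.9548e-03 = 207.2 MPa.
Wall reaction R = σ·A = 207.2·447.8 = 92790 N = 92.79 kN.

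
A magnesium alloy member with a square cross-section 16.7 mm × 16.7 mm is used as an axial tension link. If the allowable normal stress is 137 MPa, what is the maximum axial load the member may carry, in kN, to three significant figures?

A = 278.9 mm².
P_max = σ_allow · A = 137 · 278.9 = 38210 N = 38.21 kN.

38.2 kN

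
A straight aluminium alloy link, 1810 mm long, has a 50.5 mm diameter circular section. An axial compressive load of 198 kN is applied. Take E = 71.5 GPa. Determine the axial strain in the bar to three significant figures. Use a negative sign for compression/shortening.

-0.00138

A = 2003 mm².
σ = N/A = -98.85 MPa; ε = σ/E = -98.85/71500 = -1.383e-03.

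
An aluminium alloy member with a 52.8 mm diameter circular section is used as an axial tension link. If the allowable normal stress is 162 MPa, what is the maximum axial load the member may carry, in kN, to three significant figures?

A = 2190 mm².
P_max = σ_allow · A = 162 · 2190 = 354700 N = 354.7 kN.

355 kN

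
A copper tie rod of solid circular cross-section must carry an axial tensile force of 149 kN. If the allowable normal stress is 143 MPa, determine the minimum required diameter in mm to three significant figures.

Required area A ≥ P/σ_allow = 149000/143 = 1042 mm².
For a solid circular section, d ≥ √(4A/π) = 36.42 mm.

36.4 mm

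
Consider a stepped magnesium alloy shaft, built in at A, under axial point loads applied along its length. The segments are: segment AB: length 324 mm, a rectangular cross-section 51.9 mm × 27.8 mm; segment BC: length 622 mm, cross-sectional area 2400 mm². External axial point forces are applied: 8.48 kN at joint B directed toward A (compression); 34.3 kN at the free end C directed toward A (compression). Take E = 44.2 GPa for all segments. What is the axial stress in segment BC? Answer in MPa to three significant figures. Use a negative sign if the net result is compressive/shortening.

Internal axial forces (sectioning from the free end, tension +): N_BC = -34.3 kN, N_AB = -42.78 kN.
σ_BC = N_BC/A_BC = -34300/2400 = -14.29 MPa.

-14.3 MPa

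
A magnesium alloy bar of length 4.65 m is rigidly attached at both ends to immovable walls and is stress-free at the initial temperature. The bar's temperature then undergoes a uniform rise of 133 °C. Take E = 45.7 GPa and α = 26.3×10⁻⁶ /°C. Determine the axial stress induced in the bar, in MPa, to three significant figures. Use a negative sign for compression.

Free thermal expansion αLΔT = 26.3e-6 · 4650 · 133 = 16.27 mm.
The walls impose strain ε = −(16.27)/4650 = -3.4979e-03; σ = Eε = 45700 · -3.4979e-03 = -159.9 MPa.

-160 MPa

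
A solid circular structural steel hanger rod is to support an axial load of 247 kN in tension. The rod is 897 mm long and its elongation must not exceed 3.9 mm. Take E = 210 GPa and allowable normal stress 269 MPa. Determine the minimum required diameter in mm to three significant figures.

34.2 mm

Required area A ≥ P/σ_allow = 247000/269 = 918.2 mm².
For a solid circular section, d ≥ √(4A/π) = 34.19 mm.
Elongation limit: A ≥ PL/(Eδ_allow) = 247000·897/(210000·3.9) = 270.5 mm² ⇒ d ≥ 18.56 mm.
The stress limit governs.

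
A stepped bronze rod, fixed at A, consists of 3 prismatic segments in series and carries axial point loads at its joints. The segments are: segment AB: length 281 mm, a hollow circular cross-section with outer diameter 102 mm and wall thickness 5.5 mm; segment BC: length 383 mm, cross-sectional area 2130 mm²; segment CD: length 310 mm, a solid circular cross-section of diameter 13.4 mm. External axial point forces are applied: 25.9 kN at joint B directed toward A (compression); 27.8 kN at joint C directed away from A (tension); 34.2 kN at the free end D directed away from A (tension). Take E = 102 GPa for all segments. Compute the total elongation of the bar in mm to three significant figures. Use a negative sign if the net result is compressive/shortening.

0.906 mm

Internal axial forces (sectioning from the free end, tension +): N_CD = 34.2 kN, N_BC = 62 kN, N_AB = 36.1 kN.
A_AB = 1667 mm².
A_CD = 141 mm².
δ_AB = 36100·281/(1667·102000) = 0.05964 mm
δ_BC = 62000·383/(2130·102000) = 0.1093 mm
δ_CD = 34200·310/(141·102000) = 0.737 mm
δ = Σδ_i = 0.906 mm.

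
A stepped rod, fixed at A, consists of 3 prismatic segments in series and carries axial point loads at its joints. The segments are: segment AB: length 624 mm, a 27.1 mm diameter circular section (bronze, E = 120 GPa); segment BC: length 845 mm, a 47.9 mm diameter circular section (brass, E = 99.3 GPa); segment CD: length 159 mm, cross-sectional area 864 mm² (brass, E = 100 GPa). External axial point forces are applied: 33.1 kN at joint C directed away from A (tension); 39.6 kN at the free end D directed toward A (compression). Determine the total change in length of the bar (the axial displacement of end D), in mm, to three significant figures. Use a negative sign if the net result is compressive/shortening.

-0.162 mm

Internal axial forces (sectioning from the free end, tension +): N_CD = -39.6 kN, N_BC = -6.5 kN, N_AB = -6.5 kN.
A_AB = 576.8 mm².
A_BC = 1802 mm².
δ_AB = -6500·624/(576.8·120000) = -0.0586 mm
δ_BC = -6500·845/(1802·99300) = -0.03069 mm
δ_CD = -39600·159/(864·100000) = -0.07287 mm
δ = Σδ_i = -0.1622 mm.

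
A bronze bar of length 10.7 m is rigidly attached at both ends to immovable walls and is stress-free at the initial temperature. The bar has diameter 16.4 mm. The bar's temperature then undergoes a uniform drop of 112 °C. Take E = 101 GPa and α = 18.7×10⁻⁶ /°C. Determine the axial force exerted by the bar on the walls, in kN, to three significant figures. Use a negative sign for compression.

Free thermal expansion αLΔT = 18.7e-6 · 10700 · -112 = -22.41 mm.
The walls impose strain ε = −(-22.41)/10700 = 2.0944e-03; σ = Eε = 101000 · 2.0944e-03 = 211.5 MPa.
Wall reaction R = σ·A = 211.5·211.2 = 44680 N = 44.68 kN.

44.7 kN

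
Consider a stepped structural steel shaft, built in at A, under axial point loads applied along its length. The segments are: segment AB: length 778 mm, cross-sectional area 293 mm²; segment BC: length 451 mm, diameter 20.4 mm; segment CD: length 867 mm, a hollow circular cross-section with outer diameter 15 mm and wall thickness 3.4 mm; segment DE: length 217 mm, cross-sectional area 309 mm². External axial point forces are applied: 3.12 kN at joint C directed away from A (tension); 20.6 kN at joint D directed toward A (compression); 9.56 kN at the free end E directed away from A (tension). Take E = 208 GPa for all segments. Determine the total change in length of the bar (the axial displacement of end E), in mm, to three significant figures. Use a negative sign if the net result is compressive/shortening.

-0.493 mm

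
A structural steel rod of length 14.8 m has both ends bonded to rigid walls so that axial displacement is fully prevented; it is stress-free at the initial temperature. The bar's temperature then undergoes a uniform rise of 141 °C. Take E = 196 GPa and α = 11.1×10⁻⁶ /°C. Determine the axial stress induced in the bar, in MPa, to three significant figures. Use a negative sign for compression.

Free thermal expansion αLΔT = 11.1e-6 · 14800 · 141 = 23.16 mm.
The walls impose strain ε = −(23.16)/14800 = -1.5651e-03; σ = Eε = 196000 · -1.5651e-03 = -306.8 MPa.

-307 MPa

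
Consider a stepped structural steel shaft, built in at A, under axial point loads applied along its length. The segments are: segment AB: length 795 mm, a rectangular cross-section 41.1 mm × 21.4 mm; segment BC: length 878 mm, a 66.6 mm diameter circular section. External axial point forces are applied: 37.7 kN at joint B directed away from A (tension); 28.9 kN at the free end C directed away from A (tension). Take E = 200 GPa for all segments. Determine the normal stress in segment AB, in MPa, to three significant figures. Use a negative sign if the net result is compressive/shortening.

75.7 MPa

Internal axial forces (sectioning from the free end, tension +): N_BC = 28.9 kN, N_AB = 66.6 kN.
A_AB = 879.5 mm².
σ_AB = N_AB/A_AB = 66600/879.5 = 75.72 MPa.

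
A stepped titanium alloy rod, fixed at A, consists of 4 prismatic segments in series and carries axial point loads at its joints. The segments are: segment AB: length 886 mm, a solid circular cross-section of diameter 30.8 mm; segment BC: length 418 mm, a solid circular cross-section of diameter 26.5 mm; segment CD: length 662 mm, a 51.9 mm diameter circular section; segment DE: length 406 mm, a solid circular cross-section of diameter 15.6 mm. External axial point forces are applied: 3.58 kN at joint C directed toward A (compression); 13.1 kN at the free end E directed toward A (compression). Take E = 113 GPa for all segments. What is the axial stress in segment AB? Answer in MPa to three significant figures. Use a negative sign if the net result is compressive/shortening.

Internal axial forces (sectioning from the free end, tension +): N_DE = -13.1 kN, N_CD = -13.1 kN, N_BC = -16.68 kN, N_AB = -16.68 kN.
A_AB = 745.1 mm².
σ_AB = N_AB/A_AB = -16680/745.1 = -22.39 MPa.

-22.4 MPa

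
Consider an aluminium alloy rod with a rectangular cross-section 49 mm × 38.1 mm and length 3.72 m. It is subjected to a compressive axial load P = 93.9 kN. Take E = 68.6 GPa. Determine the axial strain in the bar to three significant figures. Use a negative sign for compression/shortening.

A = 1867 mm².
σ = N/A = -50.3 MPa; ε = σ/E = -50.3/68600 = -7.332e-04.

-7.33e-04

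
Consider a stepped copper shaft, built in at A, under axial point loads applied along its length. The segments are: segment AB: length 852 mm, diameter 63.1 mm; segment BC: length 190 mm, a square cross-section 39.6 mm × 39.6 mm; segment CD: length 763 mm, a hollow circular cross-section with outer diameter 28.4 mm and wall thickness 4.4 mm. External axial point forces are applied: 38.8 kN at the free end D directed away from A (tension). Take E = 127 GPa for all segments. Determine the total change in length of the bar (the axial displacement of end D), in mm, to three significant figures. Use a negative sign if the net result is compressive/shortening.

Internal axial forces (sectioning from the free end, tension +): N_CD = 38.8 kN, N_BC = 38.8 kN, N_AB = 38.8 kN.
A_AB = 3127 mm².
A_BC = 1568 mm².
A_CD = 331.8 mm².
δ_AB = 38800·852/(3127·127000) = 0.08324 mm
δ_BC = 38800·190/(1568·127000) = 0.03702 mm
δ_CD = 38800·763/(331.8·127000) = 0.7026 mm
δ = Σδ_i = 0.8229 mm.

0.823 mm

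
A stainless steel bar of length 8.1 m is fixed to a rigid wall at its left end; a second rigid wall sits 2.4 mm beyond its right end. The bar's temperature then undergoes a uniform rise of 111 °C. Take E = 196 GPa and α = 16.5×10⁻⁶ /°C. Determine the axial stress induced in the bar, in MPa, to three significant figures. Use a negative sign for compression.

Free thermal expansion αLΔT = 16.5e-6 · 8100 · 111 = 14.84 mm.
The walls engage after the gap closes; constrained expansion = 14.84 − 2.4 = 12.44 mm.
The walls impose strain ε = −(12.44)/8100 = -1.5352e-03; σ = Eε = 196000 · -1.5352e-03 = -300.9 MPa.

-301 MPa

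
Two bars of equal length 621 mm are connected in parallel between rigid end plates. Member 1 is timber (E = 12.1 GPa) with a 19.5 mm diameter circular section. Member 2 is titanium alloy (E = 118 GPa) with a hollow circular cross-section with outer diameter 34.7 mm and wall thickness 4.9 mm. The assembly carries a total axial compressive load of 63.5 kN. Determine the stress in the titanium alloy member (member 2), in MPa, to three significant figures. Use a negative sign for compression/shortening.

A_1 = 298.6 mm².
A_2 = 458.7 mm².
Equal strain + equilibrium ⇒ each member carries load in proportion to AE: A₁E₁ = 3614000 N, A₂E₂ = 54130000 N, ΣAE = 57740000 N.
σ₂ = P·E₂/ΣAE = -63500·118000/57740000 = -129.8 MPa.

-130 MPa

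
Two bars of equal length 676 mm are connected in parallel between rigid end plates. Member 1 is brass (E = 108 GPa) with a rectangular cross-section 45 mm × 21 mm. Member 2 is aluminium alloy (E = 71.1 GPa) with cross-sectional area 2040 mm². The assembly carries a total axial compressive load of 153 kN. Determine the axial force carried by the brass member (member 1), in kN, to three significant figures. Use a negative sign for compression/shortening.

-63.2 kN

A_1 = 945 mm².
Equal strain + equilibrium ⇒ each member carries load in proportion to AE: A₁E₁ = 102100000 N, A₂E₂ = 145000000 N, ΣAE = 247100000 N.
F₁ = P·A₁E₁/ΣAE = -153000·102100000/247100000 = -63190 N.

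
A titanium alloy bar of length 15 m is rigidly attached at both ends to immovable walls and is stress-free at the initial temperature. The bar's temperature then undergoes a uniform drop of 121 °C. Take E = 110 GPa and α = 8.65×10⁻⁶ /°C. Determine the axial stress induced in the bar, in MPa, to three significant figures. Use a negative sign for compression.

Free thermal expansion αLΔT = 8.65e-6 · 15000 · -121 = -15.7 mm.
The walls impose strain ε = −(-15.7)/15000 = 1.0467e-03; σ = Eε = 110000 · 1.0467e-03 = 115.1 MPa.

115 MPa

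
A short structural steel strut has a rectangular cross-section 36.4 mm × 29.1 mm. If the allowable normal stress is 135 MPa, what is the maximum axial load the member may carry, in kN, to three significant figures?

A = 1059 mm².
P_max = σ_allow · A = 135 · 1059 = 143000 N = 143 kN.

143 kN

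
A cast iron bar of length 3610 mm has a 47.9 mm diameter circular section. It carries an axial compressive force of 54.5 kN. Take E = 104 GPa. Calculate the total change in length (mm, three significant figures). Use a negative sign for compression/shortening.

A = 1802 mm².
δ_mech = NL/(AE) = -54500·3610/(1802·104000) = -1.05 mm.

-1.05 mm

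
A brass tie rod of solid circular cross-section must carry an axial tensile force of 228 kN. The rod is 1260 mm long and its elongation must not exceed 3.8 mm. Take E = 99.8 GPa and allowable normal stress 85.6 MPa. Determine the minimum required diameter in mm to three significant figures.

58.2 mm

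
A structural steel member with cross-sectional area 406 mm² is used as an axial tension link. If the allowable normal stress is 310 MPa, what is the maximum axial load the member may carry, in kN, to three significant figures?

P_max = σ_allow · A = 310 · 406 = 125900 N = 125.9 kN.

126 kN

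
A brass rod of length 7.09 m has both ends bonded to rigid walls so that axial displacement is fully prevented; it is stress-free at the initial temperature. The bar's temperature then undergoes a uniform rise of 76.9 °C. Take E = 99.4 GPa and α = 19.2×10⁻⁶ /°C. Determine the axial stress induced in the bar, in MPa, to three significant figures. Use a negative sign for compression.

-147 MPa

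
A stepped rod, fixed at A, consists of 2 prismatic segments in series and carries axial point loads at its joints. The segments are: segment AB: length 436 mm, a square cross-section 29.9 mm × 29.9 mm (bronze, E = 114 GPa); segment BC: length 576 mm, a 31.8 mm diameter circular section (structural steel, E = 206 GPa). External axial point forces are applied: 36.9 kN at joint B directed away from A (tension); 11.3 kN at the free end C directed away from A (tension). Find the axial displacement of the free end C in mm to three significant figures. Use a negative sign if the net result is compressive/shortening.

Internal axial forces (sectioning from the free end, tension +): N_BC = 11.3 kN, N_AB = 48.2 kN.
A_AB = 894 mm².
A_BC = 794.2 mm².
δ_AB = 48200·436/(894·114000) = 0.2062 mm
δ_BC = 11300·576/(794.2·206000) = 0.03978 mm
δ = Σδ_i = 0.246 mm.

0.246 mm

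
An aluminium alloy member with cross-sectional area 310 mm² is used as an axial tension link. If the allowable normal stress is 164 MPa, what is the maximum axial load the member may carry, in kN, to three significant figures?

P_max = σ_allow · A = 164 · 310 = 50840 N = 50.84 kN.

50.8 kN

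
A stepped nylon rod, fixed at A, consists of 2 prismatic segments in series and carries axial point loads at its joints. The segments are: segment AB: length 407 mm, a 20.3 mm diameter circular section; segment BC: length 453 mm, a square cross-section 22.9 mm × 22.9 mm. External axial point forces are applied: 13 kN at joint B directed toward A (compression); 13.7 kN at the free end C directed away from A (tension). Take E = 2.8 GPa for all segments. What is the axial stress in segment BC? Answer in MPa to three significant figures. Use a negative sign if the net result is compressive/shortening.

26.1 MPa

Internal axial forces (sectioning from the free end, tension +): N_BC = 13.7 kN, N_AB = 0.7 kN.
A_BC = 524.4 mm².
σ_BC = N_BC/A_BC = 13700/524.4 = 26.12 MPa.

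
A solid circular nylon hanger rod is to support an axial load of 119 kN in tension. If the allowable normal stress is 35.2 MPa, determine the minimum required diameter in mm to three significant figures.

65.6 mm

Required area A ≥ P/σ_allow = 119000/35.2 = 3381 mm².
For a solid circular section, d ≥ √(4A/π) = 65.61 mm.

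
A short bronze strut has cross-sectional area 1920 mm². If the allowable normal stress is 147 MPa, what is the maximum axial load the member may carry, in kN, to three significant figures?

282 kN

P_max = σ_allow · A = 147 · 1920 = 282200 N = 282.2 kN.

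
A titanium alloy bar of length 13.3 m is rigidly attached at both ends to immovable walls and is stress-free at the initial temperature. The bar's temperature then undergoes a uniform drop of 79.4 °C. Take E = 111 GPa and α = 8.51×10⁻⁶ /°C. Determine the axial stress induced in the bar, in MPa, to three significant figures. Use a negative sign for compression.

Free thermal expansion αLΔT = 8.51e-6 · 13300 · -79.4 = -8.987 mm.
The walls impose strain ε = −(-8.987)/13300 = 6.7569e-04; σ = Eε = 111000 · 6.7569e-04 = 75 MPa.

75.0 MPa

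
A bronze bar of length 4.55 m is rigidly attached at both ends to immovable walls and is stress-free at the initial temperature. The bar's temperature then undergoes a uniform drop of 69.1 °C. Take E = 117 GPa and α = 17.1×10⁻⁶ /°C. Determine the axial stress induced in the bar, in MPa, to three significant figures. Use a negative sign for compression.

138 MPa

Free thermal expansion αLΔT = 17.1e-6 · 4550 · -69.1 = -5.376 mm.
The walls impose strain ε = −(-5.376)/4550 = 1.1816e-03; σ = Eε = 117000 · 1.1816e-03 = 138.2 MPa.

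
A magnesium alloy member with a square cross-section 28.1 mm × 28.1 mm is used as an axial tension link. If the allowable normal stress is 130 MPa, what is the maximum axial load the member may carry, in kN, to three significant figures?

A = 789.6 mm².
P_max = σ_allow · A = 130 · 789.6 = 102600 N = 102.6 kN.

103 kN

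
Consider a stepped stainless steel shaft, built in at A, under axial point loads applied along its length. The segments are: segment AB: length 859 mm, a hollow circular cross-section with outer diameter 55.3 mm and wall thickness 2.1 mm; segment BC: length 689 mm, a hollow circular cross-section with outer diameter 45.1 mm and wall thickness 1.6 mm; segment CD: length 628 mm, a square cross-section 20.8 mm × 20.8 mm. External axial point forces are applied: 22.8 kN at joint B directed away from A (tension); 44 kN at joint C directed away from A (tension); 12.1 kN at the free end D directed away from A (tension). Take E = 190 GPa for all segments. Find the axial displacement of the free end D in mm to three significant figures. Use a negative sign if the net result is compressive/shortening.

Internal axial forces (sectioning from the free end, tension +): N_CD = 12.1 kN, N_BC = 56.1 kN, N_AB = 78.9 kN.
A_AB = 351 mm².
A_BC = 218.7 mm².
A_CD = 432.6 mm².
δ_AB = 78900·859/(351·190000) = 1.016 mm
δ_BC = 56100·689/(218.7·190000) = 0.9304 mm
δ_CD = 12100·628/(432.6·190000) = 0.09244 mm
δ = Σδ_i = 2.039 mm.

2.04 mm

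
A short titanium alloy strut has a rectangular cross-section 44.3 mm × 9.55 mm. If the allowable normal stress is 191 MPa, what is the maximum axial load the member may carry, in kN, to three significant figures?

80.8 kN

A = 423.1 mm².
P_max = σ_allow · A = 191 · 423.1 = 80810 N = 80.81 kN.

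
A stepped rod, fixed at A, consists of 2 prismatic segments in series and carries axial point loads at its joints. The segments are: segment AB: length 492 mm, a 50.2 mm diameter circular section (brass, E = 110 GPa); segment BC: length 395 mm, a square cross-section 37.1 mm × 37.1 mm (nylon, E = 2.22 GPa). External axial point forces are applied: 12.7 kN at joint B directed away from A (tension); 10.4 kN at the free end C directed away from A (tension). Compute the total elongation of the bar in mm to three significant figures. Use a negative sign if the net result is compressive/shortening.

1.40 mm

Internal axial forces (sectioning from the free end, tension +): N_BC = 10.4 kN, N_AB = 23.1 kN.
A_AB = 1979 mm².
A_BC = 1376 mm².
δ_AB = 23100·492/(1979·110000) = 0.0522 mm
δ_BC = 10400·395/(1376·2220) = 1.344 mm
δ = Σδ_i = 1.397 mm.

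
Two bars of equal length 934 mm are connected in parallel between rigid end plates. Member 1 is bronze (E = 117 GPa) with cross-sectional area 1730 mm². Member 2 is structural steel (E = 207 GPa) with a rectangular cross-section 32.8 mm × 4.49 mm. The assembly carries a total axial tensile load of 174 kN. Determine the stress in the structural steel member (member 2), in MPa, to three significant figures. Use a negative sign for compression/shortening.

155 MPa

A_2 = 147.3 mm².
Equal strain + equilibrium ⇒ each member carries load in proportion to AE: A₁E₁ = 202400000 N, A₂E₂ = 30490000 N, ΣAE = 232900000 N.
σ₂ = P·E₂/ΣAE = 174000·207000/232900000 = 154.7 MPa.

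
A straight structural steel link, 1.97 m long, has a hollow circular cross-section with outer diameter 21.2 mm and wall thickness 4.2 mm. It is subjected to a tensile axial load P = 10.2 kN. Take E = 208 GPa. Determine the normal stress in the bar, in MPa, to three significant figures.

A = 224.3 mm².
σ = N/A = 10200/224.3 = 45.47 MPa.

45.5 MPa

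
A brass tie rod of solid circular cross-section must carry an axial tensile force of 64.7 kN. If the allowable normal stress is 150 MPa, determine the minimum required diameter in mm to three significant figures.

Required area A ≥ P/σ_allow = 64700/150 = 431.3 mm².
For a solid circular section, d ≥ √(4A/π) = 23.43 mm.

23.4 mm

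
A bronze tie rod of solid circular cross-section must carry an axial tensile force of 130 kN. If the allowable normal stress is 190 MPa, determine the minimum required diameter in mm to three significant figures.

Required area A ≥ P/σ_allow = 130000/190 = 684.2 mm².
For a solid circular section, d ≥ √(4A/π) = 29.52 mm.

29.5 mm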